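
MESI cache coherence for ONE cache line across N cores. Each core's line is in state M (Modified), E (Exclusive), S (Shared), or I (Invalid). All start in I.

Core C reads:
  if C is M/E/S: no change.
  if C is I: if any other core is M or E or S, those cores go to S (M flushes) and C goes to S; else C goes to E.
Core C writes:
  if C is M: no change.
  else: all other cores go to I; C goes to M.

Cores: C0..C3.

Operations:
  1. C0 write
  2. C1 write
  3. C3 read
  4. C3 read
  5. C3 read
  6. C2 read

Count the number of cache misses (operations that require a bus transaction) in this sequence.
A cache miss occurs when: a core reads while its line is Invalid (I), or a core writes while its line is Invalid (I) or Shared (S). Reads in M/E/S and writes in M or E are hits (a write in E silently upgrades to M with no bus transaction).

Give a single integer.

Op 1: C0 write [C0 write: invalidate none -> C0=M] -> [M,I,I,I] [MISS #1: write from I]
Op 2: C1 write [C1 write: invalidate ['C0=M'] -> C1=M] -> [I,M,I,I] [MISS #2: write from I]
Op 3: C3 read [C3 read from I: others=['C1=M'] -> C3=S, others downsized to S] -> [I,S,I,S] [MISS #3: read from I]
Op 4: C3 read [C3 read: already in S, no change] -> [I,S,I,S] [hit: read from S]
Op 5: C3 read [C3 read: already in S, no change] -> [I,S,I,S] [hit: read from S]
Op 6: C2 read [C2 read from I: others=['C1=S', 'C3=S'] -> C2=S, others downsized to S] -> [I,S,S,S] [MISS #4: read from I]

Answer: 4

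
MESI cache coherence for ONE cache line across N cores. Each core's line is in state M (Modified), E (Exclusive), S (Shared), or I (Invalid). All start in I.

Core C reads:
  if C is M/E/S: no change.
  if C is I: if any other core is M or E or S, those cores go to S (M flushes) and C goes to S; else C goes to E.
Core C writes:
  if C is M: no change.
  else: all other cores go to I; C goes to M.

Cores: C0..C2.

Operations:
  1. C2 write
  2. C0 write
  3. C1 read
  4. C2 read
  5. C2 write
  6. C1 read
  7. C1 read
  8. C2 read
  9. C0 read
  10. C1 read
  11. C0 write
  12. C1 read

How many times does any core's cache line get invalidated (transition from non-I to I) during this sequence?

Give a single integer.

Op 1: C2 write [C2 write: invalidate none -> C2=M] -> [I,I,M] (invalidations this op: 0; running total: 0)
Op 2: C0 write [C0 write: invalidate ['C2=M'] -> C0=M] -> [M,I,I] (invalidations this op: 1; running total: 1)
Op 3: C1 read [C1 read from I: others=['C0=M'] -> C1=S, others downsized to S] -> [S,S,I] (invalidations this op: 0; running total: 1)
Op 4: C2 read [C2 read from I: others=['C0=S', 'C1=S'] -> C2=S, others downsized to S] -> [S,S,S] (invalidations this op: 0; running total: 1)
Op 5: C2 write [C2 write: invalidate ['C0=S', 'C1=S'] -> C2=M] -> [I,I,M] (invalidations this op: 2; running total: 3)
Op 6: C1 read [C1 read from I: others=['C2=M'] -> C1=S, others downsized to S] -> [I,S,S] (invalidations this op: 0; running total: 3)
Op 7: C1 read [C1 read: already in S, no change] -> [I,S,S] (invalidations this op: 0; running total: 3)
Op 8: C2 read [C2 read: already in S, no change] -> [I,S,S] (invalidations this op: 0; running total: 3)
Op 9: C0 read [C0 read from I: others=['C1=S', 'C2=S'] -> C0=S, others downsized to S] -> [S,S,S] (invalidations this op: 0; running total: 3)
Op 10: C1 read [C1 read: already in S, no change] -> [S,S,S] (invalidations this op: 0; running total: 3)
Op 11: C0 write [C0 write: invalidate ['C1=S', 'C2=S'] -> C0=M] -> [M,I,I] (invalidations this op: 2; running total: 5)
Op 12: C1 read [C1 read from I: others=['C0=M'] -> C1=S, others downsized to S] -> [S,S,I] (invalidations this op: 0; running total: 5)

Answer: 5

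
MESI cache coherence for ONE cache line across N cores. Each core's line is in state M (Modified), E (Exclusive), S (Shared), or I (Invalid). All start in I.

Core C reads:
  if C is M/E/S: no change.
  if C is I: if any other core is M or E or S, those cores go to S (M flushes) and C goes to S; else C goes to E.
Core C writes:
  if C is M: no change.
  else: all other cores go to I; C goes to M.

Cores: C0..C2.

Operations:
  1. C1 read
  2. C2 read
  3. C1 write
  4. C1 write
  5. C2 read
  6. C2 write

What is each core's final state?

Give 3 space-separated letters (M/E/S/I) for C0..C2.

Answer: I I M

Derivation:
Op 1: C1 read [C1 read from I: no other sharers -> C1=E (exclusive)] -> [I,E,I]
Op 2: C2 read [C2 read from I: others=['C1=E'] -> C2=S, others downsized to S] -> [I,S,S]
Op 3: C1 write [C1 write: invalidate ['C2=S'] -> C1=M] -> [I,M,I]
Op 4: C1 write [C1 write: already M (modified), no change] -> [I,M,I]
Op 5: C2 read [C2 read from I: others=['C1=M'] -> C2=S, others downsized to S] -> [I,S,S]
Op 6: C2 write [C2 write: invalidate ['C1=S'] -> C2=M] -> [I,I,M]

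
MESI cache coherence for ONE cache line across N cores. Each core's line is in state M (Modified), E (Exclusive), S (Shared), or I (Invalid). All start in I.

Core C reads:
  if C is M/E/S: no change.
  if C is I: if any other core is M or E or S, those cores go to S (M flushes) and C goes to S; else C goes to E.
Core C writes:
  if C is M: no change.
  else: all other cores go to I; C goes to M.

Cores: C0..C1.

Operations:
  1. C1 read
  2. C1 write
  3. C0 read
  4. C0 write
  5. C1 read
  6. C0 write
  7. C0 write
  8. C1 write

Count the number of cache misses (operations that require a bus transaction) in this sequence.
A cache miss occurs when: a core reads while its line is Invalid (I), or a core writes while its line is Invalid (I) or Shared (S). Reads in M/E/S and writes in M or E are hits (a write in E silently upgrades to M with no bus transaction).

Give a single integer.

Op 1: C1 read [C1 read from I: no other sharers -> C1=E (exclusive)] -> [I,E] [MISS #1: read from I]
Op 2: C1 write [C1 write: invalidate none -> C1=M] -> [I,M] [hit: write from E is a silent E->M upgrade, no bus transaction]
Op 3: C0 read [C0 read from I: others=['C1=M'] -> C0=S, others downsized to S] -> [S,S] [MISS #2: read from I]
Op 4: C0 write [C0 write: invalidate ['C1=S'] -> C0=M] -> [M,I] [MISS #3: write from S]
Op 5: C1 read [C1 read from I: others=['C0=M'] -> C1=S, others downsized to S] -> [S,S] [MISS #4: read from I]
Op 6: C0 write [C0 write: invalidate ['C1=S'] -> C0=M] -> [M,I] [MISS #5: write from S]
Op 7: C0 write [C0 write: already M (modified), no change] -> [M,I] [hit: write from M]
Op 8: C1 write [C1 write: invalidate ['C0=M'] -> C1=M] -> [I,M] [MISS #6: write from I]

Answer: 6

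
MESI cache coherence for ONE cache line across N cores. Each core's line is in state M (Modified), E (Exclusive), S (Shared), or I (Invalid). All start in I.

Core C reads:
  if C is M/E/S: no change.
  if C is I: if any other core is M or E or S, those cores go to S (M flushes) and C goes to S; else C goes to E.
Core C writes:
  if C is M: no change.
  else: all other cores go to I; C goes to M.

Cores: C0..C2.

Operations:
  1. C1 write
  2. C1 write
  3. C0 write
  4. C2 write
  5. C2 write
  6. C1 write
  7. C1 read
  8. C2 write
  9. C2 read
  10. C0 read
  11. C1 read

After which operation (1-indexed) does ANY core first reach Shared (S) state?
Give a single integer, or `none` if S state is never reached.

Answer: 10

Derivation:
Op 1: C1 write [C1 write: invalidate none -> C1=M] -> [I,M,I]
Op 2: C1 write [C1 write: already M (modified), no change] -> [I,M,I]
Op 3: C0 write [C0 write: invalidate ['C1=M'] -> C0=M] -> [M,I,I]
Op 4: C2 write [C2 write: invalidate ['C0=M'] -> C2=M] -> [I,I,M]
Op 5: C2 write [C2 write: already M (modified), no change] -> [I,I,M]
Op 6: C1 write [C1 write: invalidate ['C2=M'] -> C1=M] -> [I,M,I]
Op 7: C1 read [C1 read: already in M, no change] -> [I,M,I]
Op 8: C2 write [C2 write: invalidate ['C1=M'] -> C2=M] -> [I,I,M]
Op 9: C2 read [C2 read: already in M, no change] -> [I,I,M]
Op 10: C0 read [C0 read from I: others=['C2=M'] -> C0=S, others downsized to S] -> [S,I,S]
  -> First S state at op 10; remaining ops need not be traced.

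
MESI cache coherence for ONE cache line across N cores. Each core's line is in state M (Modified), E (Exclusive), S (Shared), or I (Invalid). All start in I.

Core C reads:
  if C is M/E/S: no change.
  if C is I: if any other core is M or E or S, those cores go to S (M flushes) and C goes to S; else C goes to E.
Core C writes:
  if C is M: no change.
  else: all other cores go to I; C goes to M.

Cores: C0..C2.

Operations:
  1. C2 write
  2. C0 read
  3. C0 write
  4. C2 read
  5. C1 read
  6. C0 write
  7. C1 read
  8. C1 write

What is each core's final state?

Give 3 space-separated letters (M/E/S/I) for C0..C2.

Answer: I M I

Derivation:
Op 1: C2 write [C2 write: invalidate none -> C2=M] -> [I,I,M]
Op 2: C0 read [C0 read from I: others=['C2=M'] -> C0=S, others downsized to S] -> [S,I,S]
Op 3: C0 write [C0 write: invalidate ['C2=S'] -> C0=M] -> [M,I,I]
Op 4: C2 read [C2 read from I: others=['C0=M'] -> C2=S, others downsized to S] -> [S,I,S]
Op 5: C1 read [C1 read from I: others=['C0=S', 'C2=S'] -> C1=S, others downsized to S] -> [S,S,S]
Op 6: C0 write [C0 write: invalidate ['C1=S', 'C2=S'] -> C0=M] -> [M,I,I]
Op 7: C1 read [C1 read from I: others=['C0=M'] -> C1=S, others downsized to S] -> [S,S,I]
Op 8: C1 write [C1 write: invalidate ['C0=S'] -> C1=M] -> [I,M,I]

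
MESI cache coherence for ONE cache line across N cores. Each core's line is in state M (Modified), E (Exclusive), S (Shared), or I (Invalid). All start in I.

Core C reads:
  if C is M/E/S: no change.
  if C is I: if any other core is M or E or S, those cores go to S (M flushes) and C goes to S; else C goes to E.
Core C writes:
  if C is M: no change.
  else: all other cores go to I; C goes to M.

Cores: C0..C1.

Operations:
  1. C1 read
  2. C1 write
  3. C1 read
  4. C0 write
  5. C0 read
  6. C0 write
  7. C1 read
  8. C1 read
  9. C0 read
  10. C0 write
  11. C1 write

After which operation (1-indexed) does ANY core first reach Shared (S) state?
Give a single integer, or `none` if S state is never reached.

Answer: 7

Derivation:
Op 1: C1 read [C1 read from I: no other sharers -> C1=E (exclusive)] -> [I,E]
Op 2: C1 write [C1 write: invalidate none -> C1=M] -> [I,M]
Op 3: C1 read [C1 read: already in M, no change] -> [I,M]
Op 4: C0 write [C0 write: invalidate ['C1=M'] -> C0=M] -> [M,I]
Op 5: C0 read [C0 read: already in M, no change] -> [M,I]
Op 6: C0 write [C0 write: already M (modified), no change] -> [M,I]
Op 7: C1 read [C1 read from I: others=['C0=M'] -> C1=S, others downsized to S] -> [S,S]
  -> First S state at op 7; remaining ops need not be traced.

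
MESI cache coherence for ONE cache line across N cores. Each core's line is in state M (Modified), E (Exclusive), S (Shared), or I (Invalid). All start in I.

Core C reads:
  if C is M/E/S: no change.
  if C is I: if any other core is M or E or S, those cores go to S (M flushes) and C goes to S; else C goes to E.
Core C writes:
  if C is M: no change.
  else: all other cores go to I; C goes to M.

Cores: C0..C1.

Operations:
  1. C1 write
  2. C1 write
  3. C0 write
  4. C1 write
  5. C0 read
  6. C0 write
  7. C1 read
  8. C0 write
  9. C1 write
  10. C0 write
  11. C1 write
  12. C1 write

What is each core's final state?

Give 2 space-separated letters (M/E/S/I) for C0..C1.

Op 1: C1 write [C1 write: invalidate none -> C1=M] -> [I,M]
Op 2: C1 write [C1 write: already M (modified), no change] -> [I,M]
Op 3: C0 write [C0 write: invalidate ['C1=M'] -> C0=M] -> [M,I]
Op 4: C1 write [C1 write: invalidate ['C0=M'] -> C1=M] -> [I,M]
Op 5: C0 read [C0 read from I: others=['C1=M'] -> C0=S, others downsized to S] -> [S,S]
Op 6: C0 write [C0 write: invalidate ['C1=S'] -> C0=M] -> [M,I]
Op 7: C1 read [C1 read from I: others=['C0=M'] -> C1=S, others downsized to S] -> [S,S]
Op 8: C0 write [C0 write: invalidate ['C1=S'] -> C0=M] -> [M,I]
Op 9: C1 write [C1 write: invalidate ['C0=M'] -> C1=M] -> [I,M]
Op 10: C0 write [C0 write: invalidate ['C1=M'] -> C0=M] -> [M,I]
Op 11: C1 write [C1 write: invalidate ['C0=M'] -> C1=M] -> [I,M]
Op 12: C1 write [C1 write: already M (modified), no change] -> [I,M]

Answer: I M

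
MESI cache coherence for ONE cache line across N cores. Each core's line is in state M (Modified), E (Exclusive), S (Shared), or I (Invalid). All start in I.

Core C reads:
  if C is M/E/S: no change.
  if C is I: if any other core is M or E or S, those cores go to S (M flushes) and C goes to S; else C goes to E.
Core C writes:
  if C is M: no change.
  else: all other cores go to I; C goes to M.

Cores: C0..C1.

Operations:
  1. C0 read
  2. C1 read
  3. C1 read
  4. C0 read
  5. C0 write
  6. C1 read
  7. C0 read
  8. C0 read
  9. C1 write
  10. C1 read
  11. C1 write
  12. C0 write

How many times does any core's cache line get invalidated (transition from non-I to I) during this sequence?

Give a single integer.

Answer: 3

Derivation:
Op 1: C0 read [C0 read from I: no other sharers -> C0=E (exclusive)] -> [E,I] (invalidations this op: 0; running total: 0)
Op 2: C1 read [C1 read from I: others=['C0=E'] -> C1=S, others downsized to S] -> [S,S] (invalidations this op: 0; running total: 0)
Op 3: C1 read [C1 read: already in S, no change] -> [S,S] (invalidations this op: 0; running total: 0)
Op 4: C0 read [C0 read: already in S, no change] -> [S,S] (invalidations this op: 0; running total: 0)
Op 5: C0 write [C0 write: invalidate ['C1=S'] -> C0=M] -> [M,I] (invalidations this op: 1; running total: 1)
Op 6: C1 read [C1 read from I: others=['C0=M'] -> C1=S, others downsized to S] -> [S,S] (invalidations this op: 0; running total: 1)
Op 7: C0 read [C0 read: already in S, no change] -> [S,S] (invalidations this op: 0; running total: 1)
Op 8: C0 read [C0 read: already in S, no change] -> [S,S] (invalidations this op: 0; running total: 1)
Op 9: C1 write [C1 write: invalidate ['C0=S'] -> C1=M] -> [I,M] (invalidations this op: 1; running total: 2)
Op 10: C1 read [C1 read: already in M, no change] -> [I,M] (invalidations this op: 0; running total: 2)
Op 11: C1 write [C1 write: already M (modified), no change] -> [I,M] (invalidations this op: 0; running total: 2)
Op 12: C0 write [C0 write: invalidate ['C1=M'] -> C0=M] -> [M,I] (invalidations this op: 1; running total: 3)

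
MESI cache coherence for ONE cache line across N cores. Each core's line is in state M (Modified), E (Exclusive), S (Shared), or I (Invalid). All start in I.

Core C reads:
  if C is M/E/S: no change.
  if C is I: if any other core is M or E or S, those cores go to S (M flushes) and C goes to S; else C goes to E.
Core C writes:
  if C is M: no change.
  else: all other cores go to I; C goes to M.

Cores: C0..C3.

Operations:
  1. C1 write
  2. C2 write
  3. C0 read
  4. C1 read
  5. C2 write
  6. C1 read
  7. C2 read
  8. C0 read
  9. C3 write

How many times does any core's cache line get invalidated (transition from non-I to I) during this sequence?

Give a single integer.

Op 1: C1 write [C1 write: invalidate none -> C1=M] -> [I,M,I,I] (invalidations this op: 0; running total: 0)
Op 2: C2 write [C2 write: invalidate ['C1=M'] -> C2=M] -> [I,I,M,I] (invalidations this op: 1; running total: 1)
Op 3: C0 read [C0 read from I: others=['C2=M'] -> C0=S, others downsized to S] -> [S,I,S,I] (invalidations this op: 0; running total: 1)
Op 4: C1 read [C1 read from I: others=['C0=S', 'C2=S'] -> C1=S, others downsized to S] -> [S,S,S,I] (invalidations this op: 0; running total: 1)
Op 5: C2 write [C2 write: invalidate ['C0=S', 'C1=S'] -> C2=M] -> [I,I,M,I] (invalidations this op: 2; running total: 3)
Op 6: C1 read [C1 read from I: others=['C2=M'] -> C1=S, others downsized to S] -> [I,S,S,I] (invalidations this op: 0; running total: 3)
Op 7: C2 read [C2 read: already in S, no change] -> [I,S,S,I] (invalidations this op: 0; running total: 3)
Op 8: C0 read [C0 read from I: others=['C1=S', 'C2=S'] -> C0=S, others downsized to S] -> [S,S,S,I] (invalidations this op: 0; running total: 3)
Op 9: C3 write [C3 write: invalidate ['C0=S', 'C1=S', 'C2=S'] -> C3=M] -> [I,I,I,M] (invalidations this op: 3; running total: 6)

Answer: 6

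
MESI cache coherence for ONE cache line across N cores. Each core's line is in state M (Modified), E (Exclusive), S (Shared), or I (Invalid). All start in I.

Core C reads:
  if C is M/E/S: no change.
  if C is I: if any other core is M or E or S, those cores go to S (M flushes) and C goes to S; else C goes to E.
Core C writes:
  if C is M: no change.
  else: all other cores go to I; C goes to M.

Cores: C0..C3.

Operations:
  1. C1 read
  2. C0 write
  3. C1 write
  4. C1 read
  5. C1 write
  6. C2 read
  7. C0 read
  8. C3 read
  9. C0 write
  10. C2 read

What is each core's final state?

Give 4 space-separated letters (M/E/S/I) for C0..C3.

Answer: S I S I

Derivation:
Op 1: C1 read [C1 read from I: no other sharers -> C1=E (exclusive)] -> [I,E,I,I]
Op 2: C0 write [C0 write: invalidate ['C1=E'] -> C0=M] -> [M,I,I,I]
Op 3: C1 write [C1 write: invalidate ['C0=M'] -> C1=M] -> [I,M,I,I]
Op 4: C1 read [C1 read: already in M, no change] -> [I,M,I,I]
Op 5: C1 write [C1 write: already M (modified), no change] -> [I,M,I,I]
Op 6: C2 read [C2 read from I: others=['C1=M'] -> C2=S, others downsized to S] -> [I,S,S,I]
Op 7: C0 read [C0 read from I: others=['C1=S', 'C2=S'] -> C0=S, others downsized to S] -> [S,S,S,I]
Op 8: C3 read [C3 read from I: others=['C0=S', 'C1=S', 'C2=S'] -> C3=S, others downsized to S] -> [S,S,S,S]
Op 9: C0 write [C0 write: invalidate ['C1=S', 'C2=S', 'C3=S'] -> C0=M] -> [M,I,I,I]
Op 10: C2 read [C2 read from I: others=['C0=M'] -> C2=S, others downsized to S] -> [S,I,S,I]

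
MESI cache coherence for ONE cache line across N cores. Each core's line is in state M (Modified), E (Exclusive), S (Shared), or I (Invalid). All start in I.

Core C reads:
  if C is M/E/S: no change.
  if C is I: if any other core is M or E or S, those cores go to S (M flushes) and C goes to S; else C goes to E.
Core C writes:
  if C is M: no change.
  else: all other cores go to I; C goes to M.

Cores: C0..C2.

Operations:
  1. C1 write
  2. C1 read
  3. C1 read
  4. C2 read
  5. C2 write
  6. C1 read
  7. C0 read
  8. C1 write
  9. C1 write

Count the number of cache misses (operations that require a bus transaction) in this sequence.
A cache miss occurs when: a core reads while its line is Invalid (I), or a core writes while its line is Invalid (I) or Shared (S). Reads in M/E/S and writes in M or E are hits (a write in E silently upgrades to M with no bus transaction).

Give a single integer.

Op 1: C1 write [C1 write: invalidate none -> C1=M] -> [I,M,I] [MISS #1: write from I]
Op 2: C1 read [C1 read: already in M, no change] -> [I,M,I] [hit: read from M]
Op 3: C1 read [C1 read: already in M, no change] -> [I,M,I] [hit: read from M]
Op 4: C2 read [C2 read from I: others=['C1=M'] -> C2=S, others downsized to S] -> [I,S,S] [MISS #2: read from I]
Op 5: C2 write [C2 write: invalidate ['C1=S'] -> C2=M] -> [I,I,M] [MISS #3: write from S]
Op 6: C1 read [C1 read from I: others=['C2=M'] -> C1=S, others downsized to S] -> [I,S,S] [MISS #4: read from I]
Op 7: C0 read [C0 read from I: others=['C1=S', 'C2=S'] -> C0=S, others downsized to S] -> [S,S,S] [MISS #5: read from I]
Op 8: C1 write [C1 write: invalidate ['C0=S', 'C2=S'] -> C1=M] -> [I,M,I] [MISS #6: write from S]
Op 9: C1 write [C1 write: already M (modified), no change] -> [I,M,I] [hit: write from M]

Answer: 6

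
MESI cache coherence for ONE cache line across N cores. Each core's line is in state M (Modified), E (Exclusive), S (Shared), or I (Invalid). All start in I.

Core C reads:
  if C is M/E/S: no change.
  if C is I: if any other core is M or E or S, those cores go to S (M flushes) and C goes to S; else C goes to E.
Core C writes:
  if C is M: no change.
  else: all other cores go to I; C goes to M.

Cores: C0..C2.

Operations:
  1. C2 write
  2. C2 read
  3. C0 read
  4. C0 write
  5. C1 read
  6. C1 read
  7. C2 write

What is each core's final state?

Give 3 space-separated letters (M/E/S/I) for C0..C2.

Op 1: C2 write [C2 write: invalidate none -> C2=M] -> [I,I,M]
Op 2: C2 read [C2 read: already in M, no change] -> [I,I,M]
Op 3: C0 read [C0 read from I: others=['C2=M'] -> C0=S, others downsized to S] -> [S,I,S]
Op 4: C0 write [C0 write: invalidate ['C2=S'] -> C0=M] -> [M,I,I]
Op 5: C1 read [C1 read from I: others=['C0=M'] -> C1=S, others downsized to S] -> [S,S,I]
Op 6: C1 read [C1 read: already in S, no change] -> [S,S,I]
Op 7: C2 write [C2 write: invalidate ['C0=S', 'C1=S'] -> C2=M] -> [I,I,M]

Answer: I I M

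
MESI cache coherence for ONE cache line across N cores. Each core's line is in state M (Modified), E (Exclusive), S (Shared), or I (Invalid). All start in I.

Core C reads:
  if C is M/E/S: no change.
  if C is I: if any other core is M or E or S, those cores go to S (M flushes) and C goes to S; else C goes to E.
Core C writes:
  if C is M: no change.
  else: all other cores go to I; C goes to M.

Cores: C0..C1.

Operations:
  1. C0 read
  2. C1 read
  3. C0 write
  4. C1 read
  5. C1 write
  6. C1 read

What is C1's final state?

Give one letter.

Op 1: C0 read [C0 read from I: no other sharers -> C0=E (exclusive)] -> [E,I]
Op 2: C1 read [C1 read from I: others=['C0=E'] -> C1=S, others downsized to S] -> [S,S]
Op 3: C0 write [C0 write: invalidate ['C1=S'] -> C0=M] -> [M,I]
Op 4: C1 read [C1 read from I: others=['C0=M'] -> C1=S, others downsized to S] -> [S,S]
Op 5: C1 write [C1 write: invalidate ['C0=S'] -> C1=M] -> [I,M]
Op 6: C1 read [C1 read: already in M, no change] -> [I,M]

Answer: M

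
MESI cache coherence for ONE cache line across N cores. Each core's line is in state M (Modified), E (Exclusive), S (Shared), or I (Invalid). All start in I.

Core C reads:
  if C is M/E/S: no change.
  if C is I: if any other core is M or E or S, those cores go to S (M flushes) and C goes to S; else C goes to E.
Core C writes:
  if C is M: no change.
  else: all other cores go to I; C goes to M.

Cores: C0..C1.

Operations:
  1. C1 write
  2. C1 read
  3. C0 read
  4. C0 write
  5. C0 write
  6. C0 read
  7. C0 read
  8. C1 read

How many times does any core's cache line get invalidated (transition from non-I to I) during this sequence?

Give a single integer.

Answer: 1

Derivation:
Op 1: C1 write [C1 write: invalidate none -> C1=M] -> [I,M] (invalidations this op: 0; running total: 0)
Op 2: C1 read [C1 read: already in M, no change] -> [I,M] (invalidations this op: 0; running total: 0)
Op 3: C0 read [C0 read from I: others=['C1=M'] -> C0=S, others downsized to S] -> [S,S] (invalidations this op: 0; running total: 0)
Op 4: C0 write [C0 write: invalidate ['C1=S'] -> C0=M] -> [M,I] (invalidations this op: 1; running total: 1)
Op 5: C0 write [C0 write: already M (modified), no change] -> [M,I] (invalidations this op: 0; running total: 1)
Op 6: C0 read [C0 read: already in M, no change] -> [M,I] (invalidations this op: 0; running total: 1)
Op 7: C0 read [C0 read: already in M, no change] -> [M,I] (invalidations this op: 0; running total: 1)
Op 8: C1 read [C1 read from I: others=['C0=M'] -> C1=S, others downsized to S] -> [S,S] (invalidations this op: 0; running total: 1)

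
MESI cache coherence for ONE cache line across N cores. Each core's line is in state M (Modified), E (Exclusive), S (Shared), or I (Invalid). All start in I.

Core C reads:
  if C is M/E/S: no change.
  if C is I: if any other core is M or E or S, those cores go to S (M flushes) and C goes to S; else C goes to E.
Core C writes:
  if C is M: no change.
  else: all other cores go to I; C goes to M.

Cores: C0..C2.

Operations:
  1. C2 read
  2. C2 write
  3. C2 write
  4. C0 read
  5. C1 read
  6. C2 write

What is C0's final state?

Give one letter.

Op 1: C2 read [C2 read from I: no other sharers -> C2=E (exclusive)] -> [I,I,E]
Op 2: C2 write [C2 write: invalidate none -> C2=M] -> [I,I,M]
Op 3: C2 write [C2 write: already M (modified), no change] -> [I,I,M]
Op 4: C0 read [C0 read from I: others=['C2=M'] -> C0=S, others downsized to S] -> [S,I,S]
Op 5: C1 read [C1 read from I: others=['C0=S', 'C2=S'] -> C1=S, others downsized to S] -> [S,S,S]
Op 6: C2 write [C2 write: invalidate ['C0=S', 'C1=S'] -> C2=M] -> [I,I,M]

Answer: I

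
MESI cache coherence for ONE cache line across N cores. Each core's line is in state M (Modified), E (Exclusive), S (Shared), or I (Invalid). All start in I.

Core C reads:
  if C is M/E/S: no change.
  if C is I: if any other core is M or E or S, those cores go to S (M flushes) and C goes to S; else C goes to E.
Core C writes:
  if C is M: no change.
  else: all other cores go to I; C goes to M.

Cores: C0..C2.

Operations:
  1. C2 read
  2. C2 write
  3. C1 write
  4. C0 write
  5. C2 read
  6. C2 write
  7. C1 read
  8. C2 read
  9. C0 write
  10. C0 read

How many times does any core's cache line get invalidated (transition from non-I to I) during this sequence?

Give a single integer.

Op 1: C2 read [C2 read from I: no other sharers -> C2=E (exclusive)] -> [I,I,E] (invalidations this op: 0; running total: 0)
Op 2: C2 write [C2 write: invalidate none -> C2=M] -> [I,I,M] (invalidations this op: 0; running total: 0)
Op 3: C1 write [C1 write: invalidate ['C2=M'] -> C1=M] -> [I,M,I] (invalidations this op: 1; running total: 1)
Op 4: C0 write [C0 write: invalidate ['C1=M'] -> C0=M] -> [M,I,I] (invalidations this op: 1; running total: 2)
Op 5: C2 read [C2 read from I: others=['C0=M'] -> C2=S, others downsized to S] -> [S,I,S] (invalidations this op: 0; running total: 2)
Op 6: C2 write [C2 write: invalidate ['C0=S'] -> C2=M] -> [I,I,M] (invalidations this op: 1; running total: 3)
Op 7: C1 read [C1 read from I: others=['C2=M'] -> C1=S, others downsized to S] -> [I,S,S] (invalidations this op: 0; running total: 3)
Op 8: C2 read [C2 read: already in S, no change] -> [I,S,S] (invalidations this op: 0; running total: 3)
Op 9: C0 write [C0 write: invalidate ['C1=S', 'C2=S'] -> C0=M] -> [M,I,I] (invalidations this op: 2; running total: 5)
Op 10: C0 read [C0 read: already in M, no change] -> [M,I,I] (invalidations this op: 0; running total: 5)

Answer: 5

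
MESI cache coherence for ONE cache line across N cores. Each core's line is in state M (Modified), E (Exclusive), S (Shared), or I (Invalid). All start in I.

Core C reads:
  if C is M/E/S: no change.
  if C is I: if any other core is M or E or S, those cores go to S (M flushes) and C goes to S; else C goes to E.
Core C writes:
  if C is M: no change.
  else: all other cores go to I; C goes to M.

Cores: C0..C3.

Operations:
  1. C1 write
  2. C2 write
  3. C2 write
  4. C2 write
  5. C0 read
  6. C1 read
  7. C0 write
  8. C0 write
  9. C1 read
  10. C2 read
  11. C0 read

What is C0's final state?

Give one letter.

Answer: S

Derivation:
Op 1: C1 write [C1 write: invalidate none -> C1=M] -> [I,M,I,I]
Op 2: C2 write [C2 write: invalidate ['C1=M'] -> C2=M] -> [I,I,M,I]
Op 3: C2 write [C2 write: already M (modified), no change] -> [I,I,M,I]
Op 4: C2 write [C2 write: already M (modified), no change] -> [I,I,M,I]
Op 5: C0 read [C0 read from I: others=['C2=M'] -> C0=S, others downsized to S] -> [S,I,S,I]
Op 6: C1 read [C1 read from I: others=['C0=S', 'C2=S'] -> C1=S, others downsized to S] -> [S,S,S,I]
Op 7: C0 write [C0 write: invalidate ['C1=S', 'C2=S'] -> C0=M] -> [M,I,I,I]
Op 8: C0 write [C0 write: already M (modified), no change] -> [M,I,I,I]
Op 9: C1 read [C1 read from I: others=['C0=M'] -> C1=S, others downsized to S] -> [S,S,I,I]
Op 10: C2 read [C2 read from I: others=['C0=S', 'C1=S'] -> C2=S, others downsized to S] -> [S,S,S,I]
Op 11: C0 read [C0 read: already in S, no change] -> [S,S,S,I]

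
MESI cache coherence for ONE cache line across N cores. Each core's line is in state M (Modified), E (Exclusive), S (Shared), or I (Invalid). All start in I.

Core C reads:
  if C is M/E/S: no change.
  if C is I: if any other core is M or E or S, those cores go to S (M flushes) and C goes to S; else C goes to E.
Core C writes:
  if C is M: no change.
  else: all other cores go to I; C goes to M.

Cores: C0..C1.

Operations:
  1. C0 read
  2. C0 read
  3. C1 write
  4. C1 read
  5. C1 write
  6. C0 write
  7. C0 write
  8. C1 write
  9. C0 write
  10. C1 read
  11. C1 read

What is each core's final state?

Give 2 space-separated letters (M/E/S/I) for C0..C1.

Answer: S S

Derivation:
Op 1: C0 read [C0 read from I: no other sharers -> C0=E (exclusive)] -> [E,I]
Op 2: C0 read [C0 read: already in E, no change] -> [E,I]
Op 3: C1 write [C1 write: invalidate ['C0=E'] -> C1=M] -> [I,M]
Op 4: C1 read [C1 read: already in M, no change] -> [I,M]
Op 5: C1 write [C1 write: already M (modified), no change] -> [I,M]
Op 6: C0 write [C0 write: invalidate ['C1=M'] -> C0=M] -> [M,I]
Op 7: C0 write [C0 write: already M (modified), no change] -> [M,I]
Op 8: C1 write [C1 write: invalidate ['C0=M'] -> C1=M] -> [I,M]
Op 9: C0 write [C0 write: invalidate ['C1=M'] -> C0=M] -> [M,I]
Op 10: C1 read [C1 read from I: others=['C0=M'] -> C1=S, others downsized to S] -> [S,S]
Op 11: C1 read [C1 read: already in S, no change] -> [S,S]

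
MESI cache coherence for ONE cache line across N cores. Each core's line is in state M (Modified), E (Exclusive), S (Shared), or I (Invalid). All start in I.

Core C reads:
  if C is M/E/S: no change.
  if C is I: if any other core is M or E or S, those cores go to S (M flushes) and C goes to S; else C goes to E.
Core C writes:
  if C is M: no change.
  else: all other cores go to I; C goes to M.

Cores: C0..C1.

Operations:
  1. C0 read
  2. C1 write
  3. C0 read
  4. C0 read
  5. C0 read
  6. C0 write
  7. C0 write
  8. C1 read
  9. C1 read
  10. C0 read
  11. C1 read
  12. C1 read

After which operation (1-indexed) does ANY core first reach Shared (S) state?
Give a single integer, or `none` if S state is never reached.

Op 1: C0 read [C0 read from I: no other sharers -> C0=E (exclusive)] -> [E,I]
Op 2: C1 write [C1 write: invalidate ['C0=E'] -> C1=M] -> [I,M]
Op 3: C0 read [C0 read from I: others=['C1=M'] -> C0=S, others downsized to S] -> [S,S]
  -> First S state at op 3; remaining ops need not be traced.

Answer: 3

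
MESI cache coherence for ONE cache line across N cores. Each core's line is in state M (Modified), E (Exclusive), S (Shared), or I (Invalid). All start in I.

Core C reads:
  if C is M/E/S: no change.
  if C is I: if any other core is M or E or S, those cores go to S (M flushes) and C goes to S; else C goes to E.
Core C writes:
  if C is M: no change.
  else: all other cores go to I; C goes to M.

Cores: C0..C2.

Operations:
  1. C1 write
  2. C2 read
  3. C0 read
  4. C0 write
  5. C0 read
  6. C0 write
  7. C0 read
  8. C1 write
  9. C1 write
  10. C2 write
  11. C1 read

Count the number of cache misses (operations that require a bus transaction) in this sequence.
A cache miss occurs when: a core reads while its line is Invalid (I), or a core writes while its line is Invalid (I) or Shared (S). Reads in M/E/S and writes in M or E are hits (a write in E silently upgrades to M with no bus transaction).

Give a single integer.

Op 1: C1 write [C1 write: invalidate none -> C1=M] -> [I,M,I] [MISS #1: write from I]
Op 2: C2 read [C2 read from I: others=['C1=M'] -> C2=S, others downsized to S] -> [I,S,S] [MISS #2: read from I]
Op 3: C0 read [C0 read from I: others=['C1=S', 'C2=S'] -> C0=S, others downsized to S] -> [S,S,S] [MISS #3: read from I]
Op 4: C0 write [C0 write: invalidate ['C1=S', 'C2=S'] -> C0=M] -> [M,I,I] [MISS #4: write from S]
Op 5: C0 read [C0 read: already in M, no change] -> [M,I,I] [hit: read from M]
Op 6: C0 write [C0 write: already M (modified), no change] -> [M,I,I] [hit: write from M]
Op 7: C0 read [C0 read: already in M, no change] -> [M,I,I] [hit: read from M]
Op 8: C1 write [C1 write: invalidate ['C0=M'] -> C1=M] -> [I,M,I] [MISS #5: write from I]
Op 9: C1 write [C1 write: already M (modified), no change] -> [I,M,I] [hit: write from M]
Op 10: C2 write [C2 write: invalidate ['C1=M'] -> C2=M] -> [I,I,M] [MISS #6: write from I]
Op 11: C1 read [C1 read from I: others=['C2=M'] -> C1=S, others downsized to S] -> [I,S,S] [MISS #7: read from I]

Answer: 7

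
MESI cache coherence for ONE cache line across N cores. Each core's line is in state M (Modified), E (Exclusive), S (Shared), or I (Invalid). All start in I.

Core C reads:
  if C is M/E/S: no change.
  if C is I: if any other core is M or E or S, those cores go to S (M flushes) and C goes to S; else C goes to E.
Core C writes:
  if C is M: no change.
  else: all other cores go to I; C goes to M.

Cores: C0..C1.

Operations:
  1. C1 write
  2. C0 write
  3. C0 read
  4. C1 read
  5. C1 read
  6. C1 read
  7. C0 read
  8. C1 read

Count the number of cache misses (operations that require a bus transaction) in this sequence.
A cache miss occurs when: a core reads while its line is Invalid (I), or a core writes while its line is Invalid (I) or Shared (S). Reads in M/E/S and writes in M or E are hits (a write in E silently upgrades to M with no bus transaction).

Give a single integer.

Answer: 3

Derivation:
Op 1: C1 write [C1 write: invalidate none -> C1=M] -> [I,M] [MISS #1: write from I]
Op 2: C0 write [C0 write: invalidate ['C1=M'] -> C0=M] -> [M,I] [MISS #2: write from I]
Op 3: C0 read [C0 read: already in M, no change] -> [M,I] [hit: read from M]
Op 4: C1 read [C1 read from I: others=['C0=M'] -> C1=S, others downsized to S] -> [S,S] [MISS #3: read from I]
Op 5: C1 read [C1 read: already in S, no change] -> [S,S] [hit: read from S]
Op 6: C1 read [C1 read: already in S, no change] -> [S,S] [hit: read from S]
Op 7: C0 read [C0 read: already in S, no change] -> [S,S] [hit: read from S]
Op 8: C1 read [C1 read: already in S, no change] -> [S,S] [hit: read from S]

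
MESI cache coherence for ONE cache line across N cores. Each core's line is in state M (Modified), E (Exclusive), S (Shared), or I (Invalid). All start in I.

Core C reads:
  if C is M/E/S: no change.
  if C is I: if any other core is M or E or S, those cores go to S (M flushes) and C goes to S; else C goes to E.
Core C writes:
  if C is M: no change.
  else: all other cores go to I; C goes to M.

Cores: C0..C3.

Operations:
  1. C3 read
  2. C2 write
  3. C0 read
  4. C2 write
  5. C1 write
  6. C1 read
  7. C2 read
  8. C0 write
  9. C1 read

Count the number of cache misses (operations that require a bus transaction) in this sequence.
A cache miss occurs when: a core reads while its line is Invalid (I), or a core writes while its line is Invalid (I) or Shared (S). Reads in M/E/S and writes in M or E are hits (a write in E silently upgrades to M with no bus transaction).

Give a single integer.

Op 1: C3 read [C3 read from I: no other sharers -> C3=E (exclusive)] -> [I,I,I,E] [MISS #1: read from I]
Op 2: C2 write [C2 write: invalidate ['C3=E'] -> C2=M] -> [I,I,M,I] [MISS #2: write from I]
Op 3: C0 read [C0 read from I: others=['C2=M'] -> C0=S, others downsized to S] -> [S,I,S,I] [MISS #3: read from I]
Op 4: C2 write [C2 write: invalidate ['C0=S'] -> C2=M] -> [I,I,M,I] [MISS #4: write from S]
Op 5: C1 write [C1 write: invalidate ['C2=M'] -> C1=M] -> [I,M,I,I] [MISS #5: write from I]
Op 6: C1 read [C1 read: already in M, no change] -> [I,M,I,I] [hit: read from M]
Op 7: C2 read [C2 read from I: others=['C1=M'] -> C2=S, others downsized to S] -> [I,S,S,I] [MISS #6: read from I]
Op 8: C0 write [C0 write: invalidate ['C1=S', 'C2=S'] -> C0=M] -> [M,I,I,I] [MISS #7: write from I]
Op 9: C1 read [C1 read from I: others=['C0=M'] -> C1=S, others downsized to S] -> [S,S,I,I] [MISS #8: read from I]

Answer: 8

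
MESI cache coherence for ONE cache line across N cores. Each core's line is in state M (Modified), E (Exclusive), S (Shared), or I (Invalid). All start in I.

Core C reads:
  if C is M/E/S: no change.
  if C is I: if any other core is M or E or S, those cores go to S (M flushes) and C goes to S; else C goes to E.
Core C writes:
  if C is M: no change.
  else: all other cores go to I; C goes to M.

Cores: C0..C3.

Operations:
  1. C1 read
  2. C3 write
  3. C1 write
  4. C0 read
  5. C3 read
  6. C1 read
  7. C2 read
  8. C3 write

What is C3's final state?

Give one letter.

Answer: M

Derivation:
Op 1: C1 read [C1 read from I: no other sharers -> C1=E (exclusive)] -> [I,E,I,I]
Op 2: C3 write [C3 write: invalidate ['C1=E'] -> C3=M] -> [I,I,I,M]
Op 3: C1 write [C1 write: invalidate ['C3=M'] -> C1=M] -> [I,M,I,I]
Op 4: C0 read [C0 read from I: others=['C1=M'] -> C0=S, others downsized to S] -> [S,S,I,I]
Op 5: C3 read [C3 read from I: others=['C0=S', 'C1=S'] -> C3=S, others downsized to S] -> [S,S,I,S]
Op 6: C1 read [C1 read: already in S, no change] -> [S,S,I,S]
Op 7: C2 read [C2 read from I: others=['C0=S', 'C1=S', 'C3=S'] -> C2=S, others downsized to S] -> [S,S,S,S]
Op 8: C3 write [C3 write: invalidate ['C0=S', 'C1=S', 'C2=S'] -> C3=M] -> [I,I,I,M]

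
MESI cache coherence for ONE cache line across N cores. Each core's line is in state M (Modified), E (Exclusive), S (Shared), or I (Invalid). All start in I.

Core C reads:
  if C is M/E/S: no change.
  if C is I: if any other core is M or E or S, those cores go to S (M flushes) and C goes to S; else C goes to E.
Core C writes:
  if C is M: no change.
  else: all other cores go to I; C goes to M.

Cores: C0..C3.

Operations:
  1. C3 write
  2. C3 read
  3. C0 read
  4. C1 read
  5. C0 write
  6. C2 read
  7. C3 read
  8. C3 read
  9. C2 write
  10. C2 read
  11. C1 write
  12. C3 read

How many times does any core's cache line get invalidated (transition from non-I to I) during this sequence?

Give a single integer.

Op 1: C3 write [C3 write: invalidate none -> C3=M] -> [I,I,I,M] (invalidations this op: 0; running total: 0)
Op 2: C3 read [C3 read: already in M, no change] -> [I,I,I,M] (invalidations this op: 0; running total: 0)
Op 3: C0 read [C0 read from I: others=['C3=M'] -> C0=S, others downsized to S] -> [S,I,I,S] (invalidations this op: 0; running total: 0)
Op 4: C1 read [C1 read from I: others=['C0=S', 'C3=S'] -> C1=S, others downsized to S] -> [S,S,I,S] (invalidations this op: 0; running total: 0)
Op 5: C0 write [C0 write: invalidate ['C1=S', 'C3=S'] -> C0=M] -> [M,I,I,I] (invalidations this op: 2; running total: 2)
Op 6: C2 read [C2 read from I: others=['C0=M'] -> C2=S, others downsized to S] -> [S,I,S,I] (invalidations this op: 0; running total: 2)
Op 7: C3 read [C3 read from I: others=['C0=S', 'C2=S'] -> C3=S, others downsized to S] -> [S,I,S,S] (invalidations this op: 0; running total: 2)
Op 8: C3 read [C3 read: already in S, no change] -> [S,I,S,S] (invalidations this op: 0; running total: 2)
Op 9: C2 write [C2 write: invalidate ['C0=S', 'C3=S'] -> C2=M] -> [I,I,M,I] (invalidations this op: 2; running total: 4)
Op 10: C2 read [C2 read: already in M, no change] -> [I,I,M,I] (invalidations this op: 0; running total: 4)
Op 11: C1 write [C1 write: invalidate ['C2=M'] -> C1=M] -> [I,M,I,I] (invalidations this op: 1; running total: 5)
Op 12: C3 read [C3 read from I: others=['C1=M'] -> C3=S, others downsized to S] -> [I,S,I,S] (invalidations this op: 0; running total: 5)

Answer: 5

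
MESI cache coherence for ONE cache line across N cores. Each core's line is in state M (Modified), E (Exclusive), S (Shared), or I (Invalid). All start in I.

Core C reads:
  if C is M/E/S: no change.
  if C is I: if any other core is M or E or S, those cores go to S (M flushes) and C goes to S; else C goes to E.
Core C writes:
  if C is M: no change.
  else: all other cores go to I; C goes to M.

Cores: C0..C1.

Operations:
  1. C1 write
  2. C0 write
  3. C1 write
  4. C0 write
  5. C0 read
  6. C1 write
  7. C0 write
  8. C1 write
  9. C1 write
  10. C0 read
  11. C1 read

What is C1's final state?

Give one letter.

Answer: S

Derivation:
Op 1: C1 write [C1 write: invalidate none -> C1=M] -> [I,M]
Op 2: C0 write [C0 write: invalidate ['C1=M'] -> C0=M] -> [M,I]
Op 3: C1 write [C1 write: invalidate ['C0=M'] -> C1=M] -> [I,M]
Op 4: C0 write [C0 write: invalidate ['C1=M'] -> C0=M] -> [M,I]
Op 5: C0 read [C0 read: already in M, no change] -> [M,I]
Op 6: C1 write [C1 write: invalidate ['C0=M'] -> C1=M] -> [I,M]
Op 7: C0 write [C0 write: invalidate ['C1=M'] -> C0=M] -> [M,I]
Op 8: C1 write [C1 write: invalidate ['C0=M'] -> C1=M] -> [I,M]
Op 9: C1 write [C1 write: already M (modified), no change] -> [I,M]
Op 10: C0 read [C0 read from I: others=['C1=M'] -> C0=S, others downsized to S] -> [S,S]
Op 11: C1 read [C1 read: already in S, no change] -> [S,S]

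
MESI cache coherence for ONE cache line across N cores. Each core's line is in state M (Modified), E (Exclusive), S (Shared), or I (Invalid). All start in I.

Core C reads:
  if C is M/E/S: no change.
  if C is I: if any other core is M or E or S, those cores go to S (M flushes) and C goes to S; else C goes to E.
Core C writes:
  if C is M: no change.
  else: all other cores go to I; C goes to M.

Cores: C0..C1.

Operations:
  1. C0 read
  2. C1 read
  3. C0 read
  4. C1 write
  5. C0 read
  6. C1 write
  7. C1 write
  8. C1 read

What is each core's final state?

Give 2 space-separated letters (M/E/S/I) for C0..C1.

Answer: I M

Derivation:
Op 1: C0 read [C0 read from I: no other sharers -> C0=E (exclusive)] -> [E,I]
Op 2: C1 read [C1 read from I: others=['C0=E'] -> C1=S, others downsized to S] -> [S,S]
Op 3: C0 read [C0 read: already in S, no change] -> [S,S]
Op 4: C1 write [C1 write: invalidate ['C0=S'] -> C1=M] -> [I,M]
Op 5: C0 read [C0 read from I: others=['C1=M'] -> C0=S, others downsized to S] -> [S,S]
Op 6: C1 write [C1 write: invalidate ['C0=S'] -> C1=M] -> [I,M]
Op 7: C1 write [C1 write: already M (modified), no change] -> [I,M]
Op 8: C1 read [C1 read: already in M, no change] -> [I,M]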